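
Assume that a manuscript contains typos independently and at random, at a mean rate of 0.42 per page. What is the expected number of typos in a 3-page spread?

E[N] = λt = 0.42 × 3 = 1.26 (a 3-page spread = 3 pages).

1.26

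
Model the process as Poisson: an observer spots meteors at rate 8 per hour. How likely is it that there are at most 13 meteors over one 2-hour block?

Over the interval, μ = 8 × 2 = 16 (a 2-hour block = 2 hours).
P(N ≤ 13) = Σ_{j=0}^{13} e^(−μ) μ^j/j! ≈ 0.2745.

0.2745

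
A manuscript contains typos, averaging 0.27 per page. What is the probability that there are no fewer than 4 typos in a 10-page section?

Over the interval, μ = 0.27 × 10 = 2.7 (a 10-page section = 10 pages).
P(N ≥ 4) = 1 − P(N ≤ 3) = 1 − Σ_{j=0}^{3} e^(−μ) μ^j/j! ≈ 0.2859.

0.2859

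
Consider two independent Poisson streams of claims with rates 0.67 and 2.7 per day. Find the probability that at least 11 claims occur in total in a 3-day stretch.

0.4307

Independent Poisson processes superpose: combined rate λ = 0.67 + 2.7 = 3.37 per day.
Over the interval, μ = 3.37 × 3 = 10.11 (a 3-day stretch = 3 days).
P(N ≥ 11) = 1 − P(N ≤ 10) ≈ 0.4307.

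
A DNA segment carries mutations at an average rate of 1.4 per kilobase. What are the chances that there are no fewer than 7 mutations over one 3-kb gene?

Over the interval, μ = 1.4 × 3 = 4.2 (a 3-kb gene = 3 kilobases).
P(N ≥ 7) = 1 − P(N ≤ 6) = 1 − Σ_{j=0}^{6} e^(−μ) μ^j/j! ≈ 0.1325.

0.1325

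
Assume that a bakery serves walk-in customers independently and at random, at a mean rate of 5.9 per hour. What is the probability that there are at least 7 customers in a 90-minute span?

Over the interval, μ = 5.9 × 1.5 = 8.85 (a 90-minute span = 1.5 hours).
P(N ≥ 7) = 1 − P(N ≤ 6) = 1 − Σ_{j=0}^{6} e^(−μ) μ^j/j! ≈ 0.7792.

0.7792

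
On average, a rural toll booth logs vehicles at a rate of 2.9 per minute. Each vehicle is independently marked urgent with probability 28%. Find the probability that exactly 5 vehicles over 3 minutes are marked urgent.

Thinning: the vehicles that are marked urgent themselves form a Poisson process with rate 0.28 × 2.9 = 0.812 per minute.
Over the interval, μ = 0.812 × 3 = 2.436 (3 minutes).
P(N = 5) = e^(−2.436) · 2.436^5/5! ≈ 0.0626.

0.0626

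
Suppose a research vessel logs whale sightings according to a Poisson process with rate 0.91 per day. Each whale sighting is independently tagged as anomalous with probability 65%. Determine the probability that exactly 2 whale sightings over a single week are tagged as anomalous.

Thinning: the whale sightings that are tagged as anomalous themselves form a Poisson process with rate 0.65 × 0.91 = 0.5915 per day.
Over the interval, μ = 0.5915 × 7 = 4.1405 (a week = 7 days).
P(N = 2) = e^(−4.1405) · 4.1405^2/2! ≈ 0.1364.

0.1364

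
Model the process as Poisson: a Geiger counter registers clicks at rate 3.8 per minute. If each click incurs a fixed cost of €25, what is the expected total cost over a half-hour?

E[N] = 3.8 × 30 = 114 (a half-hour = 30 minutes); E[cost] = 114 × €25 = €2850.

€2850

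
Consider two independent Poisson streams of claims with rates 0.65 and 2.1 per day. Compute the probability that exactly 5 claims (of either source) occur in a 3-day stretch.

Independent Poisson processes superpose: combined rate λ = 0.65 + 2.1 = 2.75 per day.
Over the interval, μ = 2.75 × 3 = 8.25 (a 3-day stretch = 3 days).
P(N = 5) = e^(−8.25) · 8.25^5/5! ≈ 0.0832.

0.0832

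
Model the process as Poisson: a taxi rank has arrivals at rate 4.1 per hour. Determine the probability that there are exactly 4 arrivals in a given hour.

0.1951

With mean μ = 4.1 per hour,
P(N = 4) = e^(−μ) μ^4/4! = e^(−4.1) · 4.1^4/24 ≈ 0.1951.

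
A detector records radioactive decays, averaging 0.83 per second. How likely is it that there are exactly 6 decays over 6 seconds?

Over the interval, μ = 0.83 × 6 = 4.98 (6 seconds).
P(N = 6) = e^(−μ) μ^6/6! = e^(−4.98) · 4.98^6/720 ≈ 0.1456.

0.1456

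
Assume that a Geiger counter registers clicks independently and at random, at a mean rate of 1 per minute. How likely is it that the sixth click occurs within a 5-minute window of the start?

0.3840

Over the interval, μ = 1 × 5 = 5 (a 5-minute window = 5 minutes).
The sixth arrival falls in the interval iff at least 6 events occur there: P(S_6 ≤ t) = P(N ≥ 6) = 1 − P(N ≤ 5) ≈ 0.3840.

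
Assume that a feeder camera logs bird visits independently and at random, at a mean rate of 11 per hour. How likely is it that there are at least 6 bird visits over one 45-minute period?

Over the interval, μ = 11 × 0.75 = 8.25 (a 45-minute period = 0.75 hours).
P(N ≥ 6) = 1 − P(N ≤ 5) = 1 − Σ_{j=0}^{5} e^(−μ) μ^j/j! ≈ 0.8306.

0.8306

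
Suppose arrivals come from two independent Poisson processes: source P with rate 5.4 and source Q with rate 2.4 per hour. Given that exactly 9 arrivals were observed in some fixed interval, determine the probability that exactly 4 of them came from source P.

Given the total, each event is independently from source P with probability p = λ_P/(λ_P+λ_Q) = 5.4/7.8 ≈ 0.6923.
So K ~ Binomial(9, 5.4/7.8): P(K = 4) = C(9,4) · (5.4/7.8)^4 · (2.4/7.8)^5 ≈ 0.0798.

0.0798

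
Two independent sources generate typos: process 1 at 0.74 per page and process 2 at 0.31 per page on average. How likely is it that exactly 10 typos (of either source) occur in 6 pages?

0.0498

Independent Poisson processes superpose: combined rate λ = 0.74 + 0.31 = 1.05 per page.
Over the interval, μ = 1.05 × 6 = 6.3 (6 pages).
P(N = 10) = e^(−6.3) · 6.3^10/10! ≈ 0.0498.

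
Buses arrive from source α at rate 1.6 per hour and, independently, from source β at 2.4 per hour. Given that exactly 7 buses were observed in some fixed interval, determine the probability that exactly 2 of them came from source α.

Given the total, each event is independently from source α with probability p = λ_α/(λ_α+λ_β) = 1.6/4 = 0.4000.
So K ~ Binomial(7, 1.6/4): P(K = 2) = C(7,2) · (1.6/4)^2 · (2.4/4)^5 ≈ 0.2613.

0.2613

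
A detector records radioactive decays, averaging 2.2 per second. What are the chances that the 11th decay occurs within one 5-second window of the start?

Over the interval, μ = 2.2 × 5 = 11 (a 5-second window = 5 seconds).
The 11th arrival falls in the interval iff at least 11 events occur there: P(S_11 ≤ t) = P(N ≥ 11) = 1 − P(N ≤ 10) ≈ 0.5401.

0.5401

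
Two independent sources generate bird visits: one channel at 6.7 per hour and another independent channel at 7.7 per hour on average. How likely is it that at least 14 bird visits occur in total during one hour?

0.5773

Independent Poisson processes superpose: combined rate λ = 6.7 + 7.7 = 14.4 per hour.
So μ = 14.4.
P(N ≥ 14) = 1 − P(N ≤ 13) ≈ 0.5773.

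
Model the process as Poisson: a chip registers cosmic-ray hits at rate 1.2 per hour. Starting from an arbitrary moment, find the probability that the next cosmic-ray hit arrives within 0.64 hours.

Inter-arrival times are exponential with rate λ = 1.2 per hour.
P(T ≤ 0.64) = 1 − e^(−λt) = 1 − e^(−1.2 × 0.64) = 1 − e^(−0.768) ≈ 0.5361.

0.5361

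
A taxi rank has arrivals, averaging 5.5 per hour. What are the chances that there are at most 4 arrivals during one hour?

0.3575

With mean μ = 5.5 per hour,
P(N ≤ 4) = Σ_{j=0}^{4} e^(−μ) μ^j/j! ≈ 0.3575.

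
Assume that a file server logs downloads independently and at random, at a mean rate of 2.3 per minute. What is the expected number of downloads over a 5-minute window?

11.5

E[N] = λt = 2.3 × 5 = 11.5 (a 5-minute window = 5 minutes).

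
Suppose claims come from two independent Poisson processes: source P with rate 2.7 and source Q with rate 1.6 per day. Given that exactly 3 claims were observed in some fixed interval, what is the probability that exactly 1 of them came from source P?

Given the total, each event is independently from source P with probability p = λ_P/(λ_P+λ_Q) = 2.7/4.3 ≈ 0.6279.
So K ~ Binomial(3, 2.7/4.3): P(K = 1) = C(3,1) · (2.7/4.3)^1 · (1.6/4.3)^2 ≈ 0.2608.

0.2608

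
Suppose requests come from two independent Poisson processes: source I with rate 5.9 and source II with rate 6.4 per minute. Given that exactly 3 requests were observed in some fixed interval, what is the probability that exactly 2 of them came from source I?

0.3592

Given the total, each event is independently from source I with probability p = λ_I/(λ_I+λ_II) = 5.9/12.3 ≈ 0.4797.
So K ~ Binomial(3, 5.9/12.3): P(K = 2) = C(3,2) · (5.9/12.3)^2 · (6.4/12.3)^1 ≈ 0.3592.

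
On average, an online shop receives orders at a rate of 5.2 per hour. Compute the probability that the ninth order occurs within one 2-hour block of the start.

Over the interval, μ = 5.2 × 2 = 10.4 (a 2-hour block = 2 hours).
The ninth arrival falls in the interval iff at least 9 events occur there: P(S_9 ≤ t) = P(N ≥ 9) = 1 − P(N ≤ 8) ≈ 0.7104.

0.7104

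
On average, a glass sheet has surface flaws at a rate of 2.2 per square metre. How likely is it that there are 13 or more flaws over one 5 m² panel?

Over the interval, μ = 2.2 × 5 = 11 (a 5 m² panel = 5 square metres).
P(N ≥ 13) = 1 − P(N ≤ 12) = 1 − Σ_{j=0}^{12} e^(−μ) μ^j/j! ≈ 0.3113.

0.3113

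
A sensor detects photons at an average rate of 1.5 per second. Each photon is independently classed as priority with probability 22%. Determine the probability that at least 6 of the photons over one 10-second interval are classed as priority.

0.1171

Thinning: the photons that are classed as priority themselves form a Poisson process with rate 0.22 × 1.5 = 0.33 per second.
Over the interval, μ = 0.33 × 10 = 3.3 (a 10-second interval = 10 seconds).
P(N ≥ 6) = 1 − P(N ≤ 5) ≈ 0.1171.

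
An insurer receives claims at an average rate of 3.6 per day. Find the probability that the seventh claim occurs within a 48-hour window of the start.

Over the interval, μ = 3.6 × 2 = 7.2 (a 48-hour window = 2 days).
The seventh arrival falls in the interval iff at least 7 events occur there: P(S_7 ≤ t) = P(N ≥ 7) = 1 − P(N ≤ 6) ≈ 0.5796.

0.5796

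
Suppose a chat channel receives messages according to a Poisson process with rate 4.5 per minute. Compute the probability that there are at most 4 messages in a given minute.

0.5321

With mean μ = 4.5 per minute,
P(N ≤ 4) = Σ_{j=0}^{4} e^(−μ) μ^j/j! ≈ 0.5321.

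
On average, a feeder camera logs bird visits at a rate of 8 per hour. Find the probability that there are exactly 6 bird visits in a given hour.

With mean μ = 8 per hour,
P(N = 6) = e^(−μ) μ^6/6! = e^(−8) · 8^6/720 ≈ 0.1221.

0.1221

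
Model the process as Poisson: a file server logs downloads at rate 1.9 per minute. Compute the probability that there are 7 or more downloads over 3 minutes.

0.3456

Over the interval, μ = 1.9 × 3 = 5.7 (3 minutes).
P(N ≥ 7) = 1 − P(N ≤ 6) = 1 − Σ_{j=0}^{6} e^(−μ) μ^j/j! ≈ 0.3456.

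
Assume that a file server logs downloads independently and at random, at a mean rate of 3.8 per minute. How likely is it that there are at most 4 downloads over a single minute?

0.6678

With mean μ = 3.8 per minute,
P(N ≤ 4) = Σ_{j=0}^{4} e^(−μ) μ^j/j! ≈ 0.6678.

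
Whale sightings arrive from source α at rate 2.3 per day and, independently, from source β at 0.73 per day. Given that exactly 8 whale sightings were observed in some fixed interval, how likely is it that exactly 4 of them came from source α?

0.0783

Given the total, each event is independently from source α with probability p = λ_α/(λ_α+λ_β) = 2.3/3.03 ≈ 0.7591.
So K ~ Binomial(8, 2.3/3.03): P(K = 4) = C(8,4) · (2.3/3.03)^4 · (0.73/3.03)^4 ≈ 0.0783.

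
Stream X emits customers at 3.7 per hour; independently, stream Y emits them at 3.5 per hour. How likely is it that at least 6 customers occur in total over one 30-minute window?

0.1559

Independent Poisson processes superpose: combined rate λ = 3.7 + 3.5 = 7.2 per hour.
Over the interval, μ = 7.2 × 0.5 = 3.6 (a 30-minute window = 0.5 hours).
P(N ≥ 6) = 1 − P(N ≤ 5) ≈ 0.1559.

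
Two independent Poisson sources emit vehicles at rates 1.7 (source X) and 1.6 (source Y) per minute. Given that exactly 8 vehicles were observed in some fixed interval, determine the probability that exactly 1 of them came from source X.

0.0260

Given the total, each event is independently from source X with probability p = λ_X/(λ_X+λ_Y) = 1.7/3.3 ≈ 0.5152.
So K ~ Binomial(8, 1.7/3.3): P(K = 1) = C(8,1) · (1.7/3.3)^1 · (1.6/3.3)^7 ≈ 0.0260.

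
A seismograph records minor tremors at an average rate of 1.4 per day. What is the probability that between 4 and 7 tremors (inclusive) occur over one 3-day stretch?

Over the interval, μ = 1.4 × 3 = 4.2 (a 3-day stretch = 3 days).
P(4 ≤ N ≤ 7) = Σ_{j=4}^{7} e^(−4.2) · 4.2^j/j! ≈ 0.5407.

0.5407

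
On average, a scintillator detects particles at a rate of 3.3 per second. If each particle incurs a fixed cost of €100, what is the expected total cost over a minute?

E[N] = 3.3 × 60 = 198 (a minute = 60 seconds); E[cost] = 198 × €100 = €19800.

€19800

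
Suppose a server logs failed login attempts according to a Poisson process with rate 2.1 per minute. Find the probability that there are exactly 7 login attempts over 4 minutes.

0.1317

Over the interval, μ = 2.1 × 4 = 8.4 (4 minutes).
P(N = 7) = e^(−μ) μ^7/7! = e^(−8.4) · 8.4^7/5040 ≈ 0.1317.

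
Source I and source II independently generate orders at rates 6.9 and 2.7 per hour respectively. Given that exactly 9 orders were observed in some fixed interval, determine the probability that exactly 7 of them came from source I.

Given the total, each event is independently from source I with probability p = λ_I/(λ_I+λ_II) = 6.9/9.6 ≈ 0.7187.
So K ~ Binomial(9, 6.9/9.6): P(K = 7) = C(9,7) · (6.9/9.6)^7 · (2.7/9.6)^2 ≈ 0.2822.

0.2822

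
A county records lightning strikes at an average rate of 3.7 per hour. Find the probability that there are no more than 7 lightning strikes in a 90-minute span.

0.8033

Over the interval, μ = 3.7 × 1.5 = 5.55 (a 90-minute span = 1.5 hours).
P(N ≤ 7) = Σ_{j=0}^{7} e^(−μ) μ^j/j! ≈ 0.8033.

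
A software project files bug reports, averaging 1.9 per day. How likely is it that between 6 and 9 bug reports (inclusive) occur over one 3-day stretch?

Over the interval, μ = 1.9 × 3 = 5.7 (a 3-day stretch = 3 days).
P(6 ≤ N ≤ 9) = Σ_{j=6}^{9} e^(−5.7) · 5.7^j/j! ≈ 0.4402.

0.4402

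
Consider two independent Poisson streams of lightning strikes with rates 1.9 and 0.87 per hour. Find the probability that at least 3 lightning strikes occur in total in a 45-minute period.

0.3443

Independent Poisson processes superpose: combined rate λ = 1.9 + 0.87 = 2.77 per hour.
Over the interval, μ = 2.77 × 0.75 = 2.0775 (a 45-minute period = 0.75 hours).
P(N ≥ 3) = 1 − P(N ≤ 2) ≈ 0.3443.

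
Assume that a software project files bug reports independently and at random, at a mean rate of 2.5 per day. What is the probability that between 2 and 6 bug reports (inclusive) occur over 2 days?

Over the interval, μ = 2.5 × 2 = 5 (2 days).
P(2 ≤ N ≤ 6) = Σ_{j=2}^{6} e^(−5) · 5^j/j! ≈ 0.7218.

0.7218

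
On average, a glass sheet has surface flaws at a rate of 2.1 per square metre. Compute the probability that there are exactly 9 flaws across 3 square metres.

Over the interval, μ = 2.1 × 3 = 6.3 (3 square metres).
P(N = 9) = e^(−μ) μ^9/9! = e^(−6.3) · 6.3^9/362880 ≈ 0.0791.

0.0791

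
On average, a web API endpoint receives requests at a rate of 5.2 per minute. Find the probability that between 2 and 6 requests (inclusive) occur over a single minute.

0.6982

With mean μ = 5.2 per minute,
P(2 ≤ N ≤ 6) = Σ_{j=2}^{6} e^(−5.2) · 5.2^j/j! ≈ 0.6982.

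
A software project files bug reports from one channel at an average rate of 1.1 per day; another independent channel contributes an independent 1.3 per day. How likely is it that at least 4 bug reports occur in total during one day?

0.2213

Independent Poisson processes superpose: combined rate λ = 1.1 + 1.3 = 2.4 per day.
So μ = 2.4.
P(N ≥ 4) = 1 − P(N ≤ 3) ≈ 0.2213.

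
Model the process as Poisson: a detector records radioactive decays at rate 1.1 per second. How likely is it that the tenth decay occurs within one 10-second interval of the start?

0.6595

Over the interval, μ = 1.1 × 10 = 11 (a 10-second interval = 10 seconds).
The tenth arrival falls in the interval iff at least 10 events occur there: P(S_10 ≤ t) = P(N ≥ 10) = 1 − P(N ≤ 9) ≈ 0.6595.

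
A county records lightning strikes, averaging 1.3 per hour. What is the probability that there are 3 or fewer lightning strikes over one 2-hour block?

Over the interval, μ = 1.3 × 2 = 2.6 (a 2-hour block = 2 hours).
P(N ≤ 3) = Σ_{j=0}^{3} e^(−μ) μ^j/j! ≈ 0.7360.

0.7360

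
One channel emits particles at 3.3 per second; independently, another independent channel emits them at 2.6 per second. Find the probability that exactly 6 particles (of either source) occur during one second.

0.1605

Independent Poisson processes superpose: combined rate λ = 3.3 + 2.6 = 5.9 per second.
So μ = 5.9.
P(N = 6) = e^(−5.9) · 5.9^6/6! ≈ 0.1605.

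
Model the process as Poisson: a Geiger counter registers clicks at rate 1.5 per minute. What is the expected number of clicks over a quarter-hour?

22.5

E[N] = λt = 1.5 × 15 = 22.5 (a quarter-hour = 15 minutes).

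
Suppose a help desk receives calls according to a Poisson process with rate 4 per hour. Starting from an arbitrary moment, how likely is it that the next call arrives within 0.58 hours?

Inter-arrival times are exponential with rate λ = 4 per hour.
P(T ≤ 0.58) = 1 − e^(−λt) = 1 − e^(−4 × 0.58) = 1 − e^(−2.32) ≈ 0.9017.

0.9017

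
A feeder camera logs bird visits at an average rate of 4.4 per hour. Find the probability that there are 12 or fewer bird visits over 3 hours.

Over the interval, μ = 4.4 × 3 = 13.2 (3 hours).
P(N ≤ 12) = Σ_{j=0}^{12} e^(−μ) μ^j/j! ≈ 0.4413.

0.4413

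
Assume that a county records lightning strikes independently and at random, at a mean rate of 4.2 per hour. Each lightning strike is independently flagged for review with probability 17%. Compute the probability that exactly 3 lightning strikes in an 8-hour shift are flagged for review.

0.1027

Thinning: the lightning strikes that are flagged for review themselves form a Poisson process with rate 0.17 × 4.2 = 0.714 per hour.
Over the interval, μ = 0.714 × 8 = 5.712 (an 8-hour shift = 8 hours).
P(N = 3) = e^(−5.712) · 5.712^3/3! ≈ 0.1027.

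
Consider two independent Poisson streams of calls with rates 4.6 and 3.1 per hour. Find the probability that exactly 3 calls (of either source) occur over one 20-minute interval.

0.2164

Independent Poisson processes superpose: combined rate λ = 4.6 + 3.1 = 7.7 per hour.
Over the interval, μ = 7.7 × 1/3 ≈ 2.56667 (a 20-minute interval = 1/3 hours).
P(N = 3) = e^(−2.56667) · 2.56667^3/3! ≈ 0.2164.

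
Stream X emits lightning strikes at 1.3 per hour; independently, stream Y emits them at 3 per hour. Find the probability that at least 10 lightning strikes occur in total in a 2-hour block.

Independent Poisson processes superpose: combined rate λ = 1.3 + 3 = 4.3 per hour.
Over the interval, μ = 4.3 × 2 = 8.6 (a 2-hour block = 2 hours).
P(N ≥ 10) = 1 − P(N ≤ 9) ≈ 0.3600.

0.3600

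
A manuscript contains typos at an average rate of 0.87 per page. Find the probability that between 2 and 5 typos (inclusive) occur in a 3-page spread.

Over the interval, μ = 0.87 × 3 = 2.61 (a 3-page spread = 3 pages).
P(2 ≤ N ≤ 5) = Σ_{j=2}^{5} e^(−2.61) · 2.61^j/j! ≈ 0.6848.

0.6848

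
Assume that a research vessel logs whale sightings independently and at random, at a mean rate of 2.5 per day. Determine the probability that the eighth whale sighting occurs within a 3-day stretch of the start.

Over the interval, μ = 2.5 × 3 = 7.5 (a 3-day stretch = 3 days).
The eighth arrival falls in the interval iff at least 8 events occur there: P(S_8 ≤ t) = P(N ≥ 8) = 1 − P(N ≤ 7) ≈ 0.4754.

0.4754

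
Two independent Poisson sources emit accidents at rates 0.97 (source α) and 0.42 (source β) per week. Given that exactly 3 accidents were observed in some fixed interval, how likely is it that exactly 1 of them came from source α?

Given the total, each event is independently from source α with probability p = λ_α/(λ_α+λ_β) = 0.97/1.39 ≈ 0.6978.
So K ~ Binomial(3, 0.97/1.39): P(K = 1) = C(3,1) · (0.97/1.39)^1 · (0.42/1.39)^2 ≈ 0.1911.

0.1911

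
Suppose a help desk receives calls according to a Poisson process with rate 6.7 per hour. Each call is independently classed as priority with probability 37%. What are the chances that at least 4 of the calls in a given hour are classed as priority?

Thinning: the calls that are classed as priority themselves form a Poisson process with rate 0.37 × 6.7 = 2.479 per hour.
So μ = 2.479.
P(N ≥ 4) = 1 − P(N ≤ 3) ≈ 0.2379.

0.2379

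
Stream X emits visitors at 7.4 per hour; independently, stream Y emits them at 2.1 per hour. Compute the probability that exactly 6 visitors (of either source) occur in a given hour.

0.0764

Independent Poisson processes superpose: combined rate λ = 7.4 + 2.1 = 9.5 per hour.
So μ = 9.5.
P(N = 6) = e^(−9.5) · 9.5^6/6! ≈ 0.0764.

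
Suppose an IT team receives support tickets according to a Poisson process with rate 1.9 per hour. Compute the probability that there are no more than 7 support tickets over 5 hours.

Over the interval, μ = 1.9 × 5 = 9.5 (5 hours).
P(N ≤ 7) = Σ_{j=0}^{7} e^(−μ) μ^j/j! ≈ 0.2687.

0.2687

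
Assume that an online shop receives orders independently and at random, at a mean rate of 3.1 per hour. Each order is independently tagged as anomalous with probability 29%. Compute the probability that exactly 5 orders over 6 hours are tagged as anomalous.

Thinning: the orders that are tagged as anomalous themselves form a Poisson process with rate 0.29 × 3.1 = 0.899 per hour.
Over the interval, μ = 0.899 × 6 = 5.394 (6 hours).
P(N = 5) = e^(−5.394) · 5.394^5/5! ≈ 0.1729.

0.1729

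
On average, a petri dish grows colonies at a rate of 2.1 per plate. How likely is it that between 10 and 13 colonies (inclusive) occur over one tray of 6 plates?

0.4230

Over the interval, μ = 2.1 × 6 = 12.6 (a tray of 6 plates = 6 plates).
P(10 ≤ N ≤ 13) = Σ_{j=10}^{13} e^(−12.6) · 12.6^j/j! ≈ 0.4230.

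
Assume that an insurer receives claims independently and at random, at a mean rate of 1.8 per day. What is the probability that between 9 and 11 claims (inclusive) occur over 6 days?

Over the interval, μ = 1.8 × 6 = 10.8 (6 days).
P(9 ≤ N ≤ 11) = Σ_{j=9}^{11} e^(−10.8) · 10.8^j/j! ≈ 0.3529.

0.3529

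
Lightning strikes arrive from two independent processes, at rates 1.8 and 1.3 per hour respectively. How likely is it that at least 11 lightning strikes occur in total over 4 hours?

0.6933

Independent Poisson processes superpose: combined rate λ = 1.8 + 1.3 = 3.1 per hour.
Over the interval, μ = 3.1 × 4 = 12.4 (4 hours).
P(N ≥ 11) = 1 − P(N ≤ 10) ≈ 0.6933.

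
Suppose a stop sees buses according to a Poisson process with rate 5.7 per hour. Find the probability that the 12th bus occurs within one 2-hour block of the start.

Over the interval, μ = 5.7 × 2 = 11.4 (a 2-hour block = 2 hours).
The 12th arrival falls in the interval iff at least 12 events occur there: P(S_12 ≤ t) = P(N ≥ 12) = 1 − P(N ≤ 11) ≈ 0.4684.

0.4684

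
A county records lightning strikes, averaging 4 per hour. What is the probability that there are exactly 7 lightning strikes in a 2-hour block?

Over the interval, μ = 4 × 2 = 8 (a 2-hour block = 2 hours).
P(N = 7) = e^(−μ) μ^7/7! = e^(−8) · 8^7/5040 ≈ 0.1396.

0.1396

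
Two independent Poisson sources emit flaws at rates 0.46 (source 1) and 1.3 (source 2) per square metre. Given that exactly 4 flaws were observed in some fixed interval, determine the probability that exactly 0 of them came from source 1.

Given the total, each event is independently from source 1 with probability p = λ_1/(λ_1+λ_2) = 0.46/1.76 ≈ 0.2614.
So K ~ Binomial(4, 0.46/1.76): P(K = 0) = C(4,0) · (0.46/1.76)^0 · (1.3/1.76)^4 ≈ 0.2977.

0.2977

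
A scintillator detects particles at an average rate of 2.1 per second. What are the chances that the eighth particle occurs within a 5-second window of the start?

0.8215

Over the interval, μ = 2.1 × 5 = 10.5 (a 5-second window = 5 seconds).
The eighth arrival falls in the interval iff at least 8 events occur there: P(S_8 ≤ t) = P(N ≥ 8) = 1 − P(N ≤ 7) ≈ 0.8215.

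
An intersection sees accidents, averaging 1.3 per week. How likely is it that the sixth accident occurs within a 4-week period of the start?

Over the interval, μ = 1.3 × 4 = 5.2 (a 4-week period = 4 weeks).
The sixth arrival falls in the interval iff at least 6 events occur there: P(S_6 ≤ t) = P(N ≥ 6) = 1 − P(N ≤ 5) ≈ 0.4191.

0.4191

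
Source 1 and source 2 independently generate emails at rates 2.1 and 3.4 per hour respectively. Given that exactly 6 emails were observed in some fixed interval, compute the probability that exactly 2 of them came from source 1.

0.3194

Given the total, each event is independently from source 1 with probability p = λ_1/(λ_1+λ_2) = 2.1/5.5 ≈ 0.3818.
So K ~ Binomial(6, 2.1/5.5): P(K = 2) = C(6,2) · (2.1/5.5)^2 · (3.4/5.5)^4 ≈ 0.3194.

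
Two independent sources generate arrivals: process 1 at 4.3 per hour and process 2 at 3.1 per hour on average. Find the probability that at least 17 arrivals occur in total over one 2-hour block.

0.3168

Independent Poisson processes superpose: combined rate λ = 4.3 + 3.1 = 7.4 per hour.
Over the interval, μ = 7.4 × 2 = 14.8 (a 2-hour block = 2 hours).
P(N ≥ 17) = 1 − P(N ≤ 16) ≈ 0.3168.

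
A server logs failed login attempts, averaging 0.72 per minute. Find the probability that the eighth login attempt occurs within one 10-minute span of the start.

Over the interval, μ = 0.72 × 10 = 7.2 (a 10-minute span = 10 minutes).
The eighth arrival falls in the interval iff at least 8 events occur there: P(S_8 ≤ t) = P(N ≥ 8) = 1 − P(N ≤ 7) ≈ 0.4311.

0.4311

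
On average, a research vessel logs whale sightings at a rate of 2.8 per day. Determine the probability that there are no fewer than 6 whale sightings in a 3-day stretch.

0.8427

Over the interval, μ = 2.8 × 3 = 8.4 (a 3-day stretch = 3 days).
P(N ≥ 6) = 1 − P(N ≤ 5) = 1 − Σ_{j=0}^{5} e^(−μ) μ^j/j! ≈ 0.8427.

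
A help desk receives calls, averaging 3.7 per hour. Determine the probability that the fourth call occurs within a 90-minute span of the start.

0.8039

Over the interval, μ = 3.7 × 1.5 = 5.55 (a 90-minute span = 1.5 hours).
The fourth arrival falls in the interval iff at least 4 events occur there: P(S_4 ≤ t) = P(N ≥ 4) = 1 − P(N ≤ 3) ≈ 0.8039.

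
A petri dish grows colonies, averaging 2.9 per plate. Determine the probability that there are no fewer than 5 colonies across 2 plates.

Over the interval, μ = 2.9 × 2 = 5.8 (2 plates).
P(N ≥ 5) = 1 − P(N ≤ 4) = 1 − Σ_{j=0}^{4} e^(−μ) μ^j/j! ≈ 0.6873.

0.6873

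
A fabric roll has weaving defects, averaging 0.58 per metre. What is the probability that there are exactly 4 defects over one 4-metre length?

0.1186

Over the interval, μ = 0.58 × 4 = 2.32 (a 4-metre length = 4 metres).
P(N = 4) = e^(−μ) μ^4/4! = e^(−2.32) · 2.32^4/24 ≈ 0.1186.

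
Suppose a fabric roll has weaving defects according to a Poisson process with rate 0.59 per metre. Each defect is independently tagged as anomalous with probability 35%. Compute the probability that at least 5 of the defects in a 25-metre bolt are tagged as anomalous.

0.5875

Thinning: the defects that are tagged as anomalous themselves form a Poisson process with rate 0.35 × 0.59 = 0.2065 per metre.
Over the interval, μ = 0.2065 × 25 = 5.1625 (a 25-metre bolt = 25 metres).
P(N ≥ 5) = 1 − P(N ≤ 4) ≈ 0.5875.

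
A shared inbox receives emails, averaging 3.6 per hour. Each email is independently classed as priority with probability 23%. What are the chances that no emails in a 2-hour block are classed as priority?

0.1909

Thinning: the emails that are classed as priority themselves form a Poisson process with rate 0.23 × 3.6 = 0.828 per hour.
Over the interval, μ = 0.828 × 2 = 1.656 (a 2-hour block = 2 hours).
P(N = 0) = e^(−1.656) · 1.656^0/0! ≈ 0.1909.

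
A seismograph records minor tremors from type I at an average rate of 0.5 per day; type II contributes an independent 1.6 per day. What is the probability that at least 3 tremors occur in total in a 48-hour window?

0.7898

Independent Poisson processes superpose: combined rate λ = 0.5 + 1.6 = 2.1 per day.
Over the interval, μ = 2.1 × 2 = 4.2 (a 48-hour window = 2 days).
P(N ≥ 3) = 1 − P(N ≤ 2) ≈ 0.7898.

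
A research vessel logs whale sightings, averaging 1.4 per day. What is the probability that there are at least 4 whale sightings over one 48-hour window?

Over the interval, μ = 1.4 × 2 = 2.8 (a 48-hour window = 2 days).
P(N ≥ 4) = 1 − P(N ≤ 3) = 1 − Σ_{j=0}^{3} e^(−μ) μ^j/j! ≈ 0.3081.

0.3081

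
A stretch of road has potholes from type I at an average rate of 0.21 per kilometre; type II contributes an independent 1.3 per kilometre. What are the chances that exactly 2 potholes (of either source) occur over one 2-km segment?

Independent Poisson processes superpose: combined rate λ = 0.21 + 1.3 = 1.51 per kilometre.
Over the interval, μ = 1.51 × 2 = 3.02 (a 2-km segment = 2 kilometres).
P(N = 2) = e^(−3.02) · 3.02^2/2! ≈ 0.2225.

0.2225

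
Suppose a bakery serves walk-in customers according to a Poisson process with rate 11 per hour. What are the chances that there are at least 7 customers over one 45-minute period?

0.7162

Over the interval, μ = 11 × 0.75 = 8.25 (a 45-minute period = 0.75 hours).
P(N ≥ 7) = 1 − P(N ≤ 6) = 1 − Σ_{j=0}^{6} e^(−μ) μ^j/j! ≈ 0.7162.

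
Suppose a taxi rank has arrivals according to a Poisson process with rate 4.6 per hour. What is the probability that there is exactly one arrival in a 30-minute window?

0.2306

Over the interval, μ = 4.6 × 0.5 = 2.3 (a 30-minute window = 0.5 hours).
P(N = 1) = e^(−μ) μ^1/1! = e^(−2.3) · 2.3^1/1 ≈ 0.2306.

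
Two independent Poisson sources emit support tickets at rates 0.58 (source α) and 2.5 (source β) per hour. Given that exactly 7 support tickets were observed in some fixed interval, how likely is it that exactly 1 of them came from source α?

0.3770

Given the total, each event is independently from source α with probability p = λ_α/(λ_α+λ_β) = 0.58/3.08 ≈ 0.1883.
So K ~ Binomial(7, 0.58/3.08): P(K = 1) = C(7,1) · (0.58/3.08)^1 · (2.5/3.08)^6 ≈ 0.3770.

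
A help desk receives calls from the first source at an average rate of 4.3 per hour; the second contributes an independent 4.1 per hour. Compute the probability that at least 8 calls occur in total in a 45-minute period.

0.2983

Independent Poisson processes superpose: combined rate λ = 4.3 + 4.1 = 8.4 per hour.
Over the interval, μ = 8.4 × 0.75 = 6.3 (a 45-minute period = 0.75 hours).
P(N ≥ 8) = 1 − P(N ≤ 7) ≈ 0.2983.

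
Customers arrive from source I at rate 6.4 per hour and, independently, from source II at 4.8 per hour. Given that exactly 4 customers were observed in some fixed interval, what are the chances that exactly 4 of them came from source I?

Given the total, each event is independently from source I with probability p = λ_I/(λ_I+λ_II) = 6.4/11.2 ≈ 0.5714.
So K ~ Binomial(4, 6.4/11.2): P(K = 4) = C(4,4) · (6.4/11.2)^4 · (4.8/11.2)^0 ≈ 0.1066.

0.1066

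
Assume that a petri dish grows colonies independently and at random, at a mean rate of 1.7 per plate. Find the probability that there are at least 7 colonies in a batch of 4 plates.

Over the interval, μ = 1.7 × 4 = 6.8 (a batch of 4 plates = 4 plates).
P(N ≥ 7) = 1 − P(N ≤ 6) = 1 − Σ_{j=0}^{6} e^(−μ) μ^j/j! ≈ 0.5201.

0.5201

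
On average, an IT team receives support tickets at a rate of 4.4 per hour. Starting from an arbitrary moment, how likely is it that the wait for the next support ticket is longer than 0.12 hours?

0.5898

The wait for the next event is exponential with rate λ = 4.4 per hour.
P(T > 0.12) = e^(−λt) = e^(−4.4 × 0.12) = e^(−0.528) ≈ 0.5898.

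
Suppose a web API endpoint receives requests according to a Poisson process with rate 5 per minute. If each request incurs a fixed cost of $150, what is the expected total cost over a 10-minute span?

E[N] = 5 × 10 = 50 (a 10-minute span = 10 minutes); E[cost] = 50 × $150 = $7500.

$7500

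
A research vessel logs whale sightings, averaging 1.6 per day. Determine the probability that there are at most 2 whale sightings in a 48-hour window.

0.3799

Over the interval, μ = 1.6 × 2 = 3.2 (a 48-hour window = 2 days).
P(N ≤ 2) = Σ_{j=0}^{2} e^(−μ) μ^j/j! ≈ 0.3799.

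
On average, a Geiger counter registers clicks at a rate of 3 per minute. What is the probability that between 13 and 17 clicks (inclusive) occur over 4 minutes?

Over the interval, μ = 3 × 4 = 12 (4 minutes).
P(13 ≤ N ≤ 17) = Σ_{j=13}^{17} e^(−12) · 12^j/j! ≈ 0.3611.

0.3611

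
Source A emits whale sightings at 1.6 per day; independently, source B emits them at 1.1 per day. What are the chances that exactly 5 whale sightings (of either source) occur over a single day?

0.0804

Independent Poisson processes superpose: combined rate λ = 1.6 + 1.1 = 2.7 per day.
So μ = 2.7.
P(N = 5) = e^(−2.7) · 2.7^5/5! ≈ 0.0804.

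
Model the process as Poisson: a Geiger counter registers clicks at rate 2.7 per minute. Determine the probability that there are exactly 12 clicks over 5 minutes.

0.1049

Over the interval, μ = 2.7 × 5 = 13.5 (5 minutes).
P(N = 12) = e^(−μ) μ^12/12! = e^(−13.5) · 13.5^12/479001600 ≈ 0.1049.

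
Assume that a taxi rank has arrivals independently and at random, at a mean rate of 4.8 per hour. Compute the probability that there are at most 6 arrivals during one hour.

0.7908

With mean μ = 4.8 per hour,
P(N ≤ 6) = Σ_{j=0}^{6} e^(−μ) μ^j/j! ≈ 0.7908.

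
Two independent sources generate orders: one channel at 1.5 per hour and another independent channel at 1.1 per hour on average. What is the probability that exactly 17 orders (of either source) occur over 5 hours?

0.0550

Independent Poisson processes superpose: combined rate λ = 1.5 + 1.1 = 2.6 per hour.
Over the interval, μ = 2.6 × 5 = 13 (5 hours).
P(N = 17) = e^(−13) · 13^17/17! ≈ 0.0550.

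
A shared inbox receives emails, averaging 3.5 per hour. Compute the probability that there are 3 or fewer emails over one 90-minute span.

0.2317

Over the interval, μ = 3.5 × 1.5 = 5.25 (a 90-minute span = 1.5 hours).
P(N ≤ 3) = Σ_{j=0}^{3} e^(−μ) μ^j/j! ≈ 0.2317.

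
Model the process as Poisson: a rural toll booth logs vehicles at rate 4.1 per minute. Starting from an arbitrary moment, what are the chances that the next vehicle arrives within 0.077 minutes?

Inter-arrival times are exponential with rate λ = 4.1 per minute.
P(T ≤ 0.077) = 1 − e^(−λt) = 1 − e^(−4.1 × 0.077) = 1 − e^(−0.3157) ≈ 0.2707.

0.2707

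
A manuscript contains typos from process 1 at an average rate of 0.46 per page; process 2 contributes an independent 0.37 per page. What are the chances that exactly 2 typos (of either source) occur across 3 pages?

Independent Poisson processes superpose: combined rate λ = 0.46 + 0.37 = 0.83 per page.
Over the interval, μ = 0.83 × 3 = 2.49 (3 pages).
P(N = 2) = e^(−2.49) · 2.49^2/2! ≈ 0.2570.

0.2570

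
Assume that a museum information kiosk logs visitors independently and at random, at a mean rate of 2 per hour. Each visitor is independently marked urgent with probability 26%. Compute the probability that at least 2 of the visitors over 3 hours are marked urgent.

Thinning: the visitors that are marked urgent themselves form a Poisson process with rate 0.26 × 2 = 0.52 per hour.
Over the interval, μ = 0.52 × 3 = 1.56 (3 hours).
P(N ≥ 2) = 1 − P(N ≤ 1) ≈ 0.4621.

0.4621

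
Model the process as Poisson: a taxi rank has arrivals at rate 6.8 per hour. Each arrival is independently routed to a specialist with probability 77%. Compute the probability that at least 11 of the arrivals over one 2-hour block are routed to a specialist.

0.4758

Thinning: the arrivals that are routed to a specialist themselves form a Poisson process with rate 0.77 × 6.8 = 5.236 per hour.
Over the interval, μ = 5.236 × 2 = 10.472 (a 2-hour block = 2 hours).
P(N ≥ 11) = 1 − P(N ≤ 10) ≈ 0.4758.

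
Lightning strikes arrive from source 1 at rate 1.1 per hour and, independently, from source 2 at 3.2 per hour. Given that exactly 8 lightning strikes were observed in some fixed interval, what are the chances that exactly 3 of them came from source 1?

Given the total, each event is independently from source 1 with probability p = λ_1/(λ_1+λ_2) = 1.1/4.3 ≈ 0.2558.
So K ~ Binomial(8, 1.1/4.3): P(K = 3) = C(8,3) · (1.1/4.3)^3 · (3.2/4.3)^5 ≈ 0.2140.

0.2140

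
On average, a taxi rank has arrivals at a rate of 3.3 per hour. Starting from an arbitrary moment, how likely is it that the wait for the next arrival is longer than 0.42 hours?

The wait for the next event is exponential with rate λ = 3.3 per hour.
P(T > 0.42) = e^(−λt) = e^(−3.3 × 0.42) = e^(−1.386) ≈ 0.2501.

0.2501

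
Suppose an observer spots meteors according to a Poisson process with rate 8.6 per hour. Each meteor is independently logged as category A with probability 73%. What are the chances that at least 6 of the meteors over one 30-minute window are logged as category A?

Thinning: the meteors that are logged as category A themselves form a Poisson process with rate 0.73 × 8.6 = 6.278 per hour.
Over the interval, μ = 6.278 × 0.5 = 3.139 (a 30-minute window = 0.5 hours).
P(N ≥ 6) = 1 − P(N ≤ 5) ≈ 0.0986.

0.0986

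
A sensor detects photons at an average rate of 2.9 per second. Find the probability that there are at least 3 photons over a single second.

With mean μ = 2.9 per second,
P(N ≥ 3) = 1 − P(N ≤ 2) = 1 − Σ_{j=0}^{2} e^(−μ) μ^j/j! ≈ 0.5540.

0.5540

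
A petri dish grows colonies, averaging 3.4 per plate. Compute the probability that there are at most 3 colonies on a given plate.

With mean μ = 3.4 per plate,
P(N ≤ 3) = Σ_{j=0}^{3} e^(−μ) μ^j/j! ≈ 0.5584.

0.5584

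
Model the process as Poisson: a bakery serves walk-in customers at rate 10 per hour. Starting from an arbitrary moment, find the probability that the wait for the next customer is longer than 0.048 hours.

The wait for the next event is exponential with rate λ = 10 per hour.
P(T > 0.048) = e^(−λt) = e^(−10 × 0.048) = e^(−0.48) ≈ 0.6188.

0.6188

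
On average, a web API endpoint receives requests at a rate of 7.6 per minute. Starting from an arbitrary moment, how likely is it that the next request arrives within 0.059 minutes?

0.3614

Inter-arrival times are exponential with rate λ = 7.6 per minute.
P(T ≤ 0.059) = 1 − e^(−λt) = 1 − e^(−7.6 × 0.059) = 1 − e^(−0.4484) ≈ 0.3614.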